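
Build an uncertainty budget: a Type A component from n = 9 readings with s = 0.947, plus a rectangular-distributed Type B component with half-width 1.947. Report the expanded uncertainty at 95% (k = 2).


u_A = s / sqrt(n) = 0.947 / sqrt(9) = 0.31566667
u_B = half_width / sqrt(3) = 1.947 / sqrt(3) = 1.124101
uc = sqrt(u_A^2 + u_B^2) = sqrt(0.31566667^2 + 1.124101^2) = 1.1675823
U = k * uc = 2 * 1.1675823
U = 2.3352

2.3352


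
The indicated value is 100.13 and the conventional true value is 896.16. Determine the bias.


Systematic error = measured - true
= 100.13 - 896.16
= -796.0300

-796.0300


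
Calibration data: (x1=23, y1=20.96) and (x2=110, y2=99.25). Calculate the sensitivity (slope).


slope = (y2 - y1) / (x2 - x1)
= (99.25 - 20.96) / (110 - 23)
= 78.2900 / 87
= 0.8999

0.8999


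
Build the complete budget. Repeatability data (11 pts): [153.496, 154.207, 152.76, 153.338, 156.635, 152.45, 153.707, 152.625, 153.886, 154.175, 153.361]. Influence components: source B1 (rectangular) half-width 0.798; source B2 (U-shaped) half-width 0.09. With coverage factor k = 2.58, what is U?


mean = (153.496 + 154.207 + 152.76 + 153.338 + 156.635 + 152.45 + 153.707 + 152.625 + 153.886 + 154.175 + 153.361) / 11 = 153.6945455
s = sqrt(sum((x - mean)^2)/(n-1)) = 1.1410751
u_A = s / sqrt(n) = 1.1410751 / sqrt(11) = 0.34404709
u_B1 = 0.798 / sqrt(3) = 0.46072551
u_B2 = 0.09 / sqrt(2) = 0.06363961
uc = sqrt(0.34404709^2 + 0.46072551^2 + 0.06363961^2) = 0.57852087
U = k * uc = 2.58 * 0.57852087
U = 1.4926

1.4926


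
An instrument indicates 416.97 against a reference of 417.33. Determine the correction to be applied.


Correction = standard - reading
= 417.33 - 416.97
= 0.3600

0.3600


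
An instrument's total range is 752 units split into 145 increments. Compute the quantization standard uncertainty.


resolution = range / divisions
resolution = 752 / 145 = 5.1862069
u_res = resolution / (2*sqrt(3))
u_res = 5.1862069 / 3.4641016
u_res = 1.4971

1.4971


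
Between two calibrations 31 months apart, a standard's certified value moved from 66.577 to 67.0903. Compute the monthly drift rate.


rate = (v2 - v1) / months
= (67.0903 - 66.577) / 31
= 0.5133 / 31
= 0.0166

0.0166


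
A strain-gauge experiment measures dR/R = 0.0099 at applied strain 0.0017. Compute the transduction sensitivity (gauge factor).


GF = (dR/R) / epsilon
= 0.0099 / 0.0017
= 5.8235

5.8235


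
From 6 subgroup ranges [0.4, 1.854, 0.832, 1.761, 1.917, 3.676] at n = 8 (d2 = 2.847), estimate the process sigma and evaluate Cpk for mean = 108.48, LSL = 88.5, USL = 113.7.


R_bar = (0.4 + 1.854 + 0.832 + 1.761 + 1.917 + 3.676) / 6 = 1.74
sigma = R_bar / d2 = 1.74 / 2.847 = 0.61116965
Cp = (USL - LSL)/(6*sigma) = (113.7 - 88.5)/(6*0.61116965) = 6.8721
Cpu = (113.7 - 108.48)/(3*0.61116965) = 2.8470
Cpl = (108.48 - 88.5)/(3*0.61116965) = 10.8971
Cpk = min(Cpu, Cpl) = 2.8470

2.8470


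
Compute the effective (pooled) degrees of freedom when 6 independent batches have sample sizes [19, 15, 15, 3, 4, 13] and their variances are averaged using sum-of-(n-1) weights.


nu = sum_i (n_i - 1)
nu = ((19 - 1) + (15 - 1) + (15 - 1) + (3 - 1) + (4 - 1) + (13 - 1))
nu = 18 + 14 + 14 + 2 + 3 + 12
nu = 63

63


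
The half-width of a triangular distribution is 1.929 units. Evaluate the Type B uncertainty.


u_B = half_width / sqrt(6)
u_B = 1.929 / 2.4494897
u_B = 0.7875

0.7875


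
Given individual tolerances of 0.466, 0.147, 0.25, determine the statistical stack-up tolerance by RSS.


RSS = sqrt(0.466^2 + 0.147^2 + 0.25^2)
= sqrt(0.301265)
= 0.5489

0.5489


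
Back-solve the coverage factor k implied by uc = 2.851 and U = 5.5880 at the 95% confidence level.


k = U / uc
k = 5.5880 / 2.851
k = 1.96

1.96


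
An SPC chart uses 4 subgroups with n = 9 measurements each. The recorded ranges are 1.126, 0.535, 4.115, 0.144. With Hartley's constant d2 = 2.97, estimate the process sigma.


R_bar = (1.126 + 0.535 + 4.115 + 0.144) / 4
R_bar = 5.92 / 4 = 1.48
sigma_hat = R_bar / d2 = 1.48 / 2.97 = 0.4983

0.4983


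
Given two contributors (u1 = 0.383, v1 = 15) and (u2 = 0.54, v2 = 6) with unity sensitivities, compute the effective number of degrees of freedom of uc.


uc = sqrt(u1^2 + u2^2) = sqrt(0.383^2 + 0.54^2) = 0.66203399
v_eff = uc^4 / (u1^4/v1 + u2^4/v2)
= 0.66203399^4 / (0.383^4/15 + 0.54^4/6)
= 0.19209725 / 0.015606271
v_eff = 12.3090

12.3090


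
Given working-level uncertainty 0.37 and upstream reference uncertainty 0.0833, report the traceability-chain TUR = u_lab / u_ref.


TUR = u_lab / u_ref
= 0.37 / 0.0833
= 4.4418

4.4418


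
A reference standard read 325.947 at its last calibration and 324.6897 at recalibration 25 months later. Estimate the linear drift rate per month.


rate = (v2 - v1) / months
= (324.6897 - 325.947) / 25
= -1.2573 / 25
= -0.0503

-0.0503


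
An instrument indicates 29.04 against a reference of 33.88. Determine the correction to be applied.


Correction = standard - reading
= 33.88 - 29.04
= 4.8400

4.8400


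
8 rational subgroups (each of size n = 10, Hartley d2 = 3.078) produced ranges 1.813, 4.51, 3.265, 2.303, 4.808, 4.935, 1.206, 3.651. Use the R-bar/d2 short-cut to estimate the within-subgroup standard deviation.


R_bar = (1.813 + 4.51 + 3.265 + 2.303 + 4.808 + 4.935 + 1.206 + 3.651) / 8
R_bar = 26.491 / 8 = 3.311375
sigma_hat = R_bar / d2 = 3.311375 / 3.078 = 1.0758

1.0758


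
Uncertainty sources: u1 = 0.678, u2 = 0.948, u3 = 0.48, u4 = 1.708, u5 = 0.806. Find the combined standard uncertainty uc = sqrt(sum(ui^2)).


uc = sqrt(0.678^2 + 0.948^2 + 0.48^2 + 1.708^2 + 0.806^2)
uc = sqrt(5.155688)
uc = 2.2706

2.2706


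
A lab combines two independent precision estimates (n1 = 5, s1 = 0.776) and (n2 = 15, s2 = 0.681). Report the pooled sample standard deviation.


s_p = sqrt(((n1-1)*s1^2 + (n2-1)*s2^2) / (n1+n2-2))
numerator = (5-1)*0.776^2 + (15-1)*0.681^2 = 2.408704 + 6.492654 = 8.901358
denominator = 5 + 15 - 2 = 18
s_p^2 = 8.901358 / 18 = 0.49451989
s_p = sqrt(0.49451989) = 0.7032

0.7032


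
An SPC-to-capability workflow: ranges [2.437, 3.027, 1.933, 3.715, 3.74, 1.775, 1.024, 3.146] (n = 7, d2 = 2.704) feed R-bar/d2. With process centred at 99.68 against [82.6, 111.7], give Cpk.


R_bar = (2.437 + 3.027 + 1.933 + 3.715 + 3.74 + 1.775 + 1.024 + 3.146) / 8 = 2.599625
sigma = R_bar / d2 = 2.599625 / 2.704 = 0.96139978
Cp = (USL - LSL)/(6*sigma) = (111.7 - 82.6)/(6*0.96139978) = 5.0447
Cpu = (111.7 - 99.68)/(3*0.96139978) = 4.1675
Cpl = (99.68 - 82.6)/(3*0.96139978) = 5.9219
Cpk = min(Cpu, Cpl) = 4.1675

4.1675


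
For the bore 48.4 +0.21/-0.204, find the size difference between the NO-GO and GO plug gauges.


GO = nominal - lower_tol (smallest hole = maximum material condition)
GO = 48.4 - 0.204 = 48.196
NO-GO = nominal + upper_tol (largest hole = least material condition)
NO-GO = 48.4 + 0.21 = 48.61
spread = NO-GO - GO = 48.61 - 48.196 = 0.4140

0.4140


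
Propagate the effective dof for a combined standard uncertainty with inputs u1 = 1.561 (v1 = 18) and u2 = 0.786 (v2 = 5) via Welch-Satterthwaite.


uc = sqrt(u1^2 + u2^2) = sqrt(1.561^2 + 0.786^2) = 1.7477177
v_eff = uc^4 / (u1^4/v1 + u2^4/v2)
= 1.7477177^4 / (1.561^4/18 + 0.786^4/5)
= 9.3300751 / 0.40620156
v_eff = 22.9691

22.9691


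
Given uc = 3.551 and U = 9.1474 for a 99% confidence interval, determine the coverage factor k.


k = U / uc
k = 9.1474 / 3.551
k = 2.576

2.576


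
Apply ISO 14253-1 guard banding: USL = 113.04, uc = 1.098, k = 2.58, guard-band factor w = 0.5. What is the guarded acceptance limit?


U = k * uc = 2.58 * 1.098 = 2.83284
guard band g = w * U = 0.5 * 2.83284 = 1.41642
AL = USL - g = 113.04 - 1.41642
AL = 111.6236

111.6236


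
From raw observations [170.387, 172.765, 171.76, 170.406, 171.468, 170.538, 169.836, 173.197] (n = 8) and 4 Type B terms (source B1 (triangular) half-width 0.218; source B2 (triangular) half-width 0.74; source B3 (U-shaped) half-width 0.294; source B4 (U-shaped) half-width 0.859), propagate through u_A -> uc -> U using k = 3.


mean = (170.387 + 172.765 + 171.76 + 170.406 + 171.468 + 170.538 + 169.836 + 173.197) / 8 = 171.294625
s = sqrt(sum((x - mean)^2)/(n-1)) = 1.2154465
u_A = s / sqrt(n) = 1.2154465 / sqrt(8) = 0.42972523
u_B1 = 0.218 / sqrt(6) = 0.088998127
u_B2 = 0.74 / sqrt(6) = 0.30210373
u_B3 = 0.294 / sqrt(2) = 0.20788939
u_B4 = 0.859 / sqrt(2) = 0.60740473
uc = sqrt(0.42972523^2 + 0.088998127^2 + 0.30210373^2 + 0.20788939^2 + 0.60740473^2) = 0.8342719
U = k * uc = 3 * 0.8342719
U = 2.5028

2.5028


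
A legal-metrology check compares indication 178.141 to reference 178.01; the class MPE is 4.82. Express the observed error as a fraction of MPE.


e = indication - reference = 178.141 - 178.01 = 0.1310
|e| = 0.1310
ratio = |e| / MPE = 0.1310 / 4.82
ratio = 0.0272

0.0272


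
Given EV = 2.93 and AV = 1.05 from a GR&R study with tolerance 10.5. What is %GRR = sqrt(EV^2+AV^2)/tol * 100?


GRR = sqrt(EV^2 + AV^2) = sqrt(2.93^2 + 1.05^2) = 3.1124588
%GRR = GRR / tol * 100 = 3.1124588 / 10.5 * 100
%GRR = 29.6425

29.6425


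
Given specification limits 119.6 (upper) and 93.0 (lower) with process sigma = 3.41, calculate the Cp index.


Cp = (USL - LSL) / (6 * sigma)
= (119.6 - 93.0) / (6 * 3.41)
= 26.6000 / 20.4600
= 1.3001

1.3001


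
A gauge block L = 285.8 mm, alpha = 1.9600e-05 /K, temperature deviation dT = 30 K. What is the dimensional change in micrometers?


dL = L * alpha * dT
= 285.8 * 1.9600e-05 * 30
= 0.1680504 mm
dL_um = 0.1680504 * 1000 = 168.0504 um

168.0504


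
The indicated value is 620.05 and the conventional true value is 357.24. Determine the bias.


Systematic error = measured - true
= 620.05 - 357.24
= 262.8100

262.8100


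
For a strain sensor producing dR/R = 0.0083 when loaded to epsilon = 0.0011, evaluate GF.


GF = (dR/R) / epsilon
= 0.0083 / 0.0011
= 7.5455

7.5455


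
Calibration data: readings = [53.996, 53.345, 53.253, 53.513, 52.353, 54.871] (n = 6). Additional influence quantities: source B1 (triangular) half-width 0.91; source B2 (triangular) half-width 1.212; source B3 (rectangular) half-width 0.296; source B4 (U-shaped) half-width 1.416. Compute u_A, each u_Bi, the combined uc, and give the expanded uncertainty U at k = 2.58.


mean = (53.996 + 53.345 + 53.253 + 53.513 + 52.353 + 54.871) / 6 = 53.55516667
s = sqrt(sum((x - mean)^2)/(n-1)) = 0.8376406
u_A = s / sqrt(n) = 0.8376406 / sqrt(6) = 0.34196534
u_B1 = 0.91 / sqrt(6) = 0.37150594
u_B2 = 1.212 / sqrt(6) = 0.49479693
u_B3 = 0.296 / sqrt(3) = 0.17089568
u_B4 = 1.416 / sqrt(2) = 1.0012632
uc = sqrt(0.34196534^2 + 0.37150594^2 + 0.49479693^2 + 0.17089568^2 + 1.0012632^2) = 1.2375437
U = k * uc = 2.58 * 1.2375437
U = 3.1929

3.1929


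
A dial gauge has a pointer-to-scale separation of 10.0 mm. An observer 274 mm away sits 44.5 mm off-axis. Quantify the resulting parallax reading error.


error = h * offset / d
= 10.0 * 44.5 / 274
= 1.6241

1.6241


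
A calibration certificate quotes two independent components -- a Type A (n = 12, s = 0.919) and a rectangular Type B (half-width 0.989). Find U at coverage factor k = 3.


u_A = s / sqrt(n) = 0.919 / sqrt(12) = 0.26529245
u_B = half_width / sqrt(3) = 0.989 / sqrt(3) = 0.57099942
uc = sqrt(u_A^2 + u_B^2) = sqrt(0.26529245^2 + 0.57099942^2) = 0.62961927
U = k * uc = 3 * 0.62961927
U = 1.8889

1.8889


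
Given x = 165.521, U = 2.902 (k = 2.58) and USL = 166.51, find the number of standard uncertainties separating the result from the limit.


u = U / k = 2.902 / 2.58 = 1.1248062
margin = |USL - x| = |166.51 - 165.521| = 0.989
z = margin / u = 0.989 / 1.1248062
z = 0.8793

0.8793


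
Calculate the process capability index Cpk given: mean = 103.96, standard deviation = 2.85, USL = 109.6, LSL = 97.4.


Cpu = (USL - mean) / (3*sigma) = (109.6 - 103.96) / (3*2.85) = 0.6596
Cpl = (mean - LSL) / (3*sigma) = (103.96 - 97.4) / (3*2.85) = 0.7673
Cpk = min(Cpu, Cpl) = 0.6596

0.6596


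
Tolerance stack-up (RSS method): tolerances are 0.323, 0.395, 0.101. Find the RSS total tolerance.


RSS = sqrt(0.323^2 + 0.395^2 + 0.101^2)
= sqrt(0.270555)
= 0.5201

0.5201


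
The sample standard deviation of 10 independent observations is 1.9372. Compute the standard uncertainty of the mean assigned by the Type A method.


u_A = s / sqrt(n)
u_A = 1.9372 / sqrt(10)
u_A = 1.9372 / 3.1622777
u_A = 0.6126

0.6126


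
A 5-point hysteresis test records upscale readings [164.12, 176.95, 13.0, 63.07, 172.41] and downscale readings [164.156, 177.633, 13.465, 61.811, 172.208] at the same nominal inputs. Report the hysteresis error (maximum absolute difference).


|164.12 - 164.156| = 0.0360
|176.95 - 177.633| = 0.6830
|13.0 - 13.465| = 0.4650
|63.07 - 61.811| = 1.2590
|172.41 - 172.208| = 0.2020
hysteresis = max(diffs) = 1.2590

1.2590


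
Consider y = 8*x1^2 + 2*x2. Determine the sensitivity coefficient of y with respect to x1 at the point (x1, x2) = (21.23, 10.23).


y = 8*x1^2 + 2*x2
dy/dx1 = 2*8*x1
Evaluate at x1 = 21.23: c1 = 16 * 21.23
c1 = 339.6800

339.6800


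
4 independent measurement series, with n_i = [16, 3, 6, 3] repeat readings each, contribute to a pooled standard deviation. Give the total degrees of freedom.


nu = sum_i (n_i - 1)
nu = ((16 - 1) + (3 - 1) + (6 - 1) + (3 - 1))
nu = 15 + 2 + 5 + 2
nu = 24

24


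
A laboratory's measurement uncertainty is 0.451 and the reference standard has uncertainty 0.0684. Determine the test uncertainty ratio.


TUR = u_lab / u_ref
= 0.451 / 0.0684
= 6.5936

6.5936


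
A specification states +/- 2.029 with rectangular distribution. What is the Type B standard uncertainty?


u_B = half_width / sqrt(3)
u_B = 2.029 / 1.7320508
u_B = 1.1714

1.1714


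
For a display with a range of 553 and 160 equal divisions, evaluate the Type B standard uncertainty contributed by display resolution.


resolution = range / divisions
resolution = 553 / 160 = 3.45625
u_res = resolution / (2*sqrt(3))
u_res = 3.45625 / 3.4641016
u_res = 0.9977

0.9977


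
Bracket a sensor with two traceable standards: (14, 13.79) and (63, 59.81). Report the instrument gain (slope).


slope = (y2 - y1) / (x2 - x1)
= (59.81 - 13.79) / (63 - 14)
= 46.0200 / 49
= 0.9392

0.9392


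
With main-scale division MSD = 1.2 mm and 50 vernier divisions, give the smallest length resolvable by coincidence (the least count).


LC = MSD / n_div
= 1.2 / 50
= 0.0240

0.0240


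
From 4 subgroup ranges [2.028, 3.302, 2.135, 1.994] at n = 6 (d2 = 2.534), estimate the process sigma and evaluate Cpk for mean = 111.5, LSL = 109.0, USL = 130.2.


R_bar = (2.028 + 3.302 + 2.135 + 1.994) / 4 = 2.36475
sigma = R_bar / d2 = 2.36475 / 2.534 = 0.93320837
Cp = (USL - LSL)/(6*sigma) = (130.2 - 109.0)/(6*0.93320837) = 3.7862
Cpu = (130.2 - 111.5)/(3*0.93320837) = 6.6795
Cpl = (111.5 - 109.0)/(3*0.93320837) = 0.8930
Cpk = min(Cpu, Cpl) = 0.8930

0.8930


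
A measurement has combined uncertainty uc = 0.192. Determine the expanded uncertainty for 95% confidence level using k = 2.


U = k * uc
U = 2 * 0.192
U = 0.3840

0.3840


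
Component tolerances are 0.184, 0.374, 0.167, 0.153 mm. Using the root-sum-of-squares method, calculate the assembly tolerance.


RSS = sqrt(0.184^2 + 0.374^2 + 0.167^2 + 0.153^2)
= sqrt(0.22503)
= 0.4744

0.4744


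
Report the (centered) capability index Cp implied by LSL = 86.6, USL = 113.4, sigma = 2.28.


Cp = (USL - LSL) / (6 * sigma)
= (113.4 - 86.6) / (6 * 2.28)
= 26.8000 / 13.6800
= 1.9591

1.9591


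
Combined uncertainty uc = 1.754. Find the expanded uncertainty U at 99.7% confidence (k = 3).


U = k * uc
U = 3 * 1.754
U = 5.2620

5.2620


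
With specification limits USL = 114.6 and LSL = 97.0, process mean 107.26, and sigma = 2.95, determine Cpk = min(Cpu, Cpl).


Cpu = (USL - mean) / (3*sigma) = (114.6 - 107.26) / (3*2.95) = 0.8294
Cpl = (mean - LSL) / (3*sigma) = (107.26 - 97.0) / (3*2.95) = 1.1593
Cpk = min(Cpu, Cpl) = 0.8294

0.8294


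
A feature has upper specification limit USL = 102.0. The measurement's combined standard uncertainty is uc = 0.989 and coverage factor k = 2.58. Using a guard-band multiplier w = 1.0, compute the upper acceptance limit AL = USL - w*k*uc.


U = k * uc = 2.58 * 0.989 = 2.55162
guard band g = w * U = 1.0 * 2.55162 = 2.55162
AL = USL - g = 102.0 - 2.55162
AL = 99.4484

99.4484


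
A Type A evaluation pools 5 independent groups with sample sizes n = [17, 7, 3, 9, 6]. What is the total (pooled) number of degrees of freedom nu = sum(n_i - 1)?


nu = sum_i (n_i - 1)
nu = ((17 - 1) + (7 - 1) + (3 - 1) + (9 - 1) + (6 - 1))
nu = 16 + 6 + 2 + 8 + 5
nu = 37

37


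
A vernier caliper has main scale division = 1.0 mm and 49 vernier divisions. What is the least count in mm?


LC = MSD / n_div
= 1.0 / 49
= 0.0204

0.0204


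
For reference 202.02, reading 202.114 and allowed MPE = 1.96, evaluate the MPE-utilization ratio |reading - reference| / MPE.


e = indication - reference = 202.114 - 202.02 = 0.0940
|e| = 0.0940
ratio = |e| / MPE = 0.0940 / 1.96
ratio = 0.0480

0.0480


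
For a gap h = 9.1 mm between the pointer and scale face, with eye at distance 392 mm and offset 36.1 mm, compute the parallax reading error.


error = h * offset / d
= 9.1 * 36.1 / 392
= 0.8380

0.8380


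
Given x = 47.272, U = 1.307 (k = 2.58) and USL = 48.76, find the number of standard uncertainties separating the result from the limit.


u = U / k = 1.307 / 2.58 = 0.50658915
margin = |USL - x| = |48.76 - 47.272| = 1.488
z = margin / u = 1.488 / 0.50658915
z = 2.9373

2.9373


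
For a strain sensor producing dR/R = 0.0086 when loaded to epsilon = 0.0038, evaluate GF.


GF = (dR/R) / epsilon
= 0.0086 / 0.0038
= 2.2632

2.2632


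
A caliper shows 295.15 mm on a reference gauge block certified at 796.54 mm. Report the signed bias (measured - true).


Systematic error = measured - true
= 295.15 - 796.54
= -501.3900

-501.3900


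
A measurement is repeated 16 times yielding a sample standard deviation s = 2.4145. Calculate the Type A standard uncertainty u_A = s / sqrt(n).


u_A = s / sqrt(n)
u_A = 2.4145 / sqrt(16)
u_A = 2.4145 / 4
u_A = 0.6036

0.6036


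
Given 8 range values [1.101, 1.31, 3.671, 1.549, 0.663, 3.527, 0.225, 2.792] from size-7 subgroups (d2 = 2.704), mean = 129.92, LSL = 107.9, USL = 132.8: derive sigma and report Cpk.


R_bar = (1.101 + 1.31 + 3.671 + 1.549 + 0.663 + 3.527 + 0.225 + 2.792) / 8 = 1.85475
sigma = R_bar / d2 = 1.85475 / 2.704 = 0.68592825
Cp = (USL - LSL)/(6*sigma) = (132.8 - 107.9)/(6*0.68592825) = 6.0502
Cpu = (132.8 - 129.92)/(3*0.68592825) = 1.3996
Cpl = (129.92 - 107.9)/(3*0.68592825) = 10.7008
Cpk = min(Cpu, Cpl) = 1.3996

1.3996


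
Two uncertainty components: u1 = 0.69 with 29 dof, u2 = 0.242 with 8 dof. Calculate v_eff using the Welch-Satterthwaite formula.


uc = sqrt(u1^2 + u2^2) = sqrt(0.69^2 + 0.242^2) = 0.73120722
v_eff = uc^4 / (u1^4/v1 + u2^4/v2)
= 0.73120722^4 / (0.69^4/29 + 0.242^4/8)
= 0.28586559 / 0.0082449664
v_eff = 34.6715

34.6715


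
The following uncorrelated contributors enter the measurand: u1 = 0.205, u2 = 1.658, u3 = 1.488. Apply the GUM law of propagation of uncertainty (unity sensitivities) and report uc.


uc = sqrt(0.205^2 + 1.658^2 + 1.488^2)
uc = sqrt(5.005133)
uc = 2.2372

2.2372


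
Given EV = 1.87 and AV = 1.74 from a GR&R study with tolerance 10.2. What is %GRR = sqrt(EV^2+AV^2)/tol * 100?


GRR = sqrt(EV^2 + AV^2) = sqrt(1.87^2 + 1.74^2) = 2.5543101
%GRR = GRR / tol * 100 = 2.5543101 / 10.2 * 100
%GRR = 25.0423

25.0423


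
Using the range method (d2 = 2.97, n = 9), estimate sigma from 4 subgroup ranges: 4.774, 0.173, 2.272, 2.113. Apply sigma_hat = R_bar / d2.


R_bar = (4.774 + 0.173 + 2.272 + 2.113) / 4
R_bar = 9.332 / 4 = 2.333
sigma_hat = R_bar / d2 = 2.333 / 2.97 = 0.7855

0.7855


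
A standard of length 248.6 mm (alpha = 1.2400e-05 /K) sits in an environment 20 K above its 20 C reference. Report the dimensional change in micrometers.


dL = L * alpha * dT
= 248.6 * 1.2400e-05 * 20
= 0.0616528 mm
dL_um = 0.0616528 * 1000 = 61.6528 um

61.6528


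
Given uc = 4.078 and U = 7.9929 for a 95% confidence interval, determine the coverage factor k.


k = U / uc
k = 7.9929 / 4.078
k = 1.96

1.96


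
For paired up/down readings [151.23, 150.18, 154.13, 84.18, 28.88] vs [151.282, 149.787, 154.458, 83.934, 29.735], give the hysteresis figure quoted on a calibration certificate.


|151.23 - 151.282| = 0.0520
|150.18 - 149.787| = 0.3930
|154.13 - 154.458| = 0.3280
|84.18 - 83.934| = 0.2460
|28.88 - 29.735| = 0.8550
hysteresis = max(diffs) = 0.8550

0.8550


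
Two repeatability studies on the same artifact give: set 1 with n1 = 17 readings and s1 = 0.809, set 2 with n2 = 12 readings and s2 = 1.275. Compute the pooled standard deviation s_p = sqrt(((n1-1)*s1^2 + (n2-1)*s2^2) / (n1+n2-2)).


s_p = sqrt(((n1-1)*s1^2 + (n2-1)*s2^2) / (n1+n2-2))
numerator = (17-1)*0.809^2 + (12-1)*1.275^2 = 10.471696 + 17.881875 = 28.353571
denominator = 17 + 12 - 2 = 27
s_p^2 = 28.353571 / 27 = 1.0501323
s_p = sqrt(1.0501323) = 1.0248

1.0248


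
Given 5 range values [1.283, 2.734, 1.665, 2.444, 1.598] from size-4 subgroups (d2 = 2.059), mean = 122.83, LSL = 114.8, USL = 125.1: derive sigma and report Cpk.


R_bar = (1.283 + 2.734 + 1.665 + 2.444 + 1.598) / 5 = 1.9448
sigma = R_bar / d2 = 1.9448 / 2.059 = 0.94453618
Cp = (USL - LSL)/(6*sigma) = (125.1 - 114.8)/(6*0.94453618) = 1.8175
Cpu = (125.1 - 122.83)/(3*0.94453618) = 0.8011
Cpl = (122.83 - 114.8)/(3*0.94453618) = 2.8338
Cpk = min(Cpu, Cpl) = 0.8011

0.8011


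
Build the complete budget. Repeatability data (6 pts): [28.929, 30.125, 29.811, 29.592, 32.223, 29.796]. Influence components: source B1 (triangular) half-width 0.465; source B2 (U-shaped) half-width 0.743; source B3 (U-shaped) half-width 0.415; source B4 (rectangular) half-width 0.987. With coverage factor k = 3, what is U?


mean = (28.929 + 30.125 + 29.811 + 29.592 + 32.223 + 29.796) / 6 = 30.07933333
s = sqrt(sum((x - mean)^2)/(n-1)) = 1.1234263
u_A = s / sqrt(n) = 1.1234263 / sqrt(6) = 0.45863687
u_B1 = 0.465 / sqrt(6) = 0.18983546
u_B2 = 0.743 / sqrt(2) = 0.52538034
u_B3 = 0.415 / sqrt(2) = 0.29344931
u_B4 = 0.987 / sqrt(3) = 0.56984472
uc = sqrt(0.45863687^2 + 0.18983546^2 + 0.52538034^2 + 0.29344931^2 + 0.56984472^2) = 0.96604621
U = k * uc = 3 * 0.96604621
U = 2.8981

2.8981


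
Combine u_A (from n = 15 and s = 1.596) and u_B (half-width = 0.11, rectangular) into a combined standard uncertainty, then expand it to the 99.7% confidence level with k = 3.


u_A = s / sqrt(n) = 1.596 / sqrt(15) = 0.41208543
u_B = half_width / sqrt(3) = 0.11 / sqrt(3) = 0.06350853
uc = sqrt(u_A^2 + u_B^2) = sqrt(0.41208543^2 + 0.06350853^2) = 0.41695052
U = k * uc = 3 * 0.41695052
U = 1.2509

1.2509


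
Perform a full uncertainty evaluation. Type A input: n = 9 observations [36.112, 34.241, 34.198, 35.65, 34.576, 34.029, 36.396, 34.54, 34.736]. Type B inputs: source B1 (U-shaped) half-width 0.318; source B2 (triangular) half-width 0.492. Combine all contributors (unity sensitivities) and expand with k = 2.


mean = (36.112 + 34.241 + 34.198 + 35.65 + 34.576 + 34.029 + 36.396 + 34.54 + 34.736) / 9 = 34.942
s = sqrt(sum((x - mean)^2)/(n-1)) = 0.88039636
u_A = s / sqrt(n) = 0.88039636 / sqrt(9) = 0.29346545
u_B1 = 0.318 / sqrt(2) = 0.22485996
u_B2 = 0.492 / sqrt(6) = 0.20085816
uc = sqrt(0.29346545^2 + 0.22485996^2 + 0.20085816^2) = 0.42074692
U = k * uc = 2 * 0.42074692
U = 0.8415

0.8415


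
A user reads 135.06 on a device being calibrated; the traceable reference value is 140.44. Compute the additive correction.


Correction = standard - reading
= 140.44 - 135.06
= 5.3800

5.3800


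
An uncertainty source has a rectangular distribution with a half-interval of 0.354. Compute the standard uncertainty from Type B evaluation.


u_B = half_width / sqrt(3)
u_B = 0.354 / 1.7320508
u_B = 0.2044

0.2044


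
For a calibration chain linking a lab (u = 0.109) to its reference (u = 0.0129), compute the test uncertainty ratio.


TUR = u_lab / u_ref
= 0.109 / 0.0129
= 8.4496

8.4496


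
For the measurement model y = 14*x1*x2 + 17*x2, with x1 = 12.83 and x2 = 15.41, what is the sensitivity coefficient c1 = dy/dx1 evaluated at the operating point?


y = 14*x1*x2 + 17*x2
dy/dx1 = 14*x2
Evaluate at x2 = 15.41: c1 = 14 * 15.41
c1 = 215.7400

215.7400


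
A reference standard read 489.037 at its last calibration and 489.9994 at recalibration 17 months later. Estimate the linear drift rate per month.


rate = (v2 - v1) / months
= (489.9994 - 489.037) / 17
= 0.9624 / 17
= 0.0566

0.0566


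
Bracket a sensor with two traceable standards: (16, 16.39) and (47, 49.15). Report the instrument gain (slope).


slope = (y2 - y1) / (x2 - x1)
= (49.15 - 16.39) / (47 - 16)
= 32.7600 / 31
= 1.0568

1.0568


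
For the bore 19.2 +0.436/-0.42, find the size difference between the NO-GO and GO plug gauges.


GO = nominal - lower_tol (smallest hole = maximum material condition)
GO = 19.2 - 0.42 = 18.78
NO-GO = nominal + upper_tol (largest hole = least material condition)
NO-GO = 19.2 + 0.436 = 19.636
spread = NO-GO - GO = 19.636 - 18.78 = 0.8560

0.8560


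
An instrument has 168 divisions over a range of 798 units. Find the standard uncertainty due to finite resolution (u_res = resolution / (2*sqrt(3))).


resolution = range / divisions
resolution = 798 / 168 = 4.75
u_res = resolution / (2*sqrt(3))
u_res = 4.75 / 3.4641016
u_res = 1.3712

1.3712


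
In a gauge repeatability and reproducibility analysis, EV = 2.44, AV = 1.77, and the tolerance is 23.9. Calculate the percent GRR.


GRR = sqrt(EV^2 + AV^2) = sqrt(2.44^2 + 1.77^2) = 3.0143822
%GRR = GRR / tol * 100 = 3.0143822 / 23.9 * 100
%GRR = 12.6125

12.6125


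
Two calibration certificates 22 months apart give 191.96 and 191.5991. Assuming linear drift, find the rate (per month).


rate = (v2 - v1) / months
= (191.5991 - 191.96) / 22
= -0.3609 / 22
= -0.0164

-0.0164


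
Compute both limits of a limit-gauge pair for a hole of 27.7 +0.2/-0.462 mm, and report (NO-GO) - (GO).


GO = nominal - lower_tol (smallest hole = maximum material condition)
GO = 27.7 - 0.462 = 27.238
NO-GO = nominal + upper_tol (largest hole = least material condition)
NO-GO = 27.7 + 0.2 = 27.9
spread = NO-GO - GO = 27.9 - 27.238 = 0.6620

0.6620


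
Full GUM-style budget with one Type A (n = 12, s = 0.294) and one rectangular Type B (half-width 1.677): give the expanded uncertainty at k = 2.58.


u_A = s / sqrt(n) = 0.294 / sqrt(12) = 0.08487049
u_B = half_width / sqrt(3) = 1.677 / sqrt(3) = 0.9682164
uc = sqrt(u_A^2 + u_B^2) = sqrt(0.08487049^2 + 0.9682164^2) = 0.97192901
U = k * uc = 2.58 * 0.97192901
U = 2.5076

2.5076


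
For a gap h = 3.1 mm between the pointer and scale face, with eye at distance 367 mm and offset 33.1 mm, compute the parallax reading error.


error = h * offset / d
= 3.1 * 33.1 / 367
= 0.2796

0.2796


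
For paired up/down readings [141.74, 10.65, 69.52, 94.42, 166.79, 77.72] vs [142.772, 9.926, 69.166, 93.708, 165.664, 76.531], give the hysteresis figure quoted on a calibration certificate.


|141.74 - 142.772| = 1.0320
|10.65 - 9.926| = 0.7240
|69.52 - 69.166| = 0.3540
|94.42 - 93.708| = 0.7120
|166.79 - 165.664| = 1.1260
|77.72 - 76.531| = 1.1890
hysteresis = max(diffs) = 1.1890

1.1890


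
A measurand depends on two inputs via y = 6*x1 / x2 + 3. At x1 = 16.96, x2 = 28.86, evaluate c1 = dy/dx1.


y = 6*x1 / x2 + 3
dy/dx1 = 6/x2
Evaluate at x2 = 28.86: c1 = 6 / 28.86
c1 = 0.2079

0.2079


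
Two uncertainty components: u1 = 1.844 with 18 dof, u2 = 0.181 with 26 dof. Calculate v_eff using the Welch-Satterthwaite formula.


uc = sqrt(u1^2 + u2^2) = sqrt(1.844^2 + 0.181^2) = 1.8528618
v_eff = uc^4 / (u1^4/v1 + u2^4/v2)
= 1.8528618^4 / (1.844^4/18 + 0.181^4/26)
= 11.786154 / 0.64239044
v_eff = 18.3473

18.3473


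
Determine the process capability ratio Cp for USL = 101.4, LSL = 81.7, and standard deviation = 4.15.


Cp = (USL - LSL) / (6 * sigma)
= (101.4 - 81.7) / (6 * 4.15)
= 19.7000 / 24.9000
= 0.7912

0.7912


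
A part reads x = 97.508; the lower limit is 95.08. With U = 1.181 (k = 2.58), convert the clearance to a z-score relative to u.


u = U / k = 1.181 / 2.58 = 0.45775194
margin = |LSL - x| = |95.08 - 97.508| = 2.428
z = margin / u = 2.428 / 0.45775194
z = 5.3042

5.3042


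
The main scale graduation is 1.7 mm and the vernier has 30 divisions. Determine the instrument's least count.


LC = MSD / n_div
= 1.7 / 30
= 0.0567

0.0567


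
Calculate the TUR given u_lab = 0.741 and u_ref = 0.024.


TUR = u_lab / u_ref
= 0.741 / 0.024
= 30.8750

30.8750


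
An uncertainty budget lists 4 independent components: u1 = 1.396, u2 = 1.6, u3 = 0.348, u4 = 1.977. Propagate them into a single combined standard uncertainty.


uc = sqrt(1.396^2 + 1.6^2 + 0.348^2 + 1.977^2)
uc = sqrt(8.538449)
uc = 2.9221

2.9221


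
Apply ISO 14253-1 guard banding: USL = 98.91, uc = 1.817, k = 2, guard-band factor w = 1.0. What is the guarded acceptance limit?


U = k * uc = 2 * 1.817 = 3.634
guard band g = w * U = 1.0 * 3.634 = 3.634
AL = USL - g = 98.91 - 3.634
AL = 95.2760

95.2760


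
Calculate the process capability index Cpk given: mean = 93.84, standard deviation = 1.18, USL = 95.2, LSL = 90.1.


Cpu = (USL - mean) / (3*sigma) = (95.2 - 93.84) / (3*1.18) = 0.3842
Cpl = (mean - LSL) / (3*sigma) = (93.84 - 90.1) / (3*1.18) = 1.0565
Cpk = min(Cpu, Cpl) = 0.3842

0.3842


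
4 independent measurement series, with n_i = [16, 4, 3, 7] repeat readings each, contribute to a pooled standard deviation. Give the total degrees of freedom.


nu = sum_i (n_i - 1)
nu = ((16 - 1) + (4 - 1) + (3 - 1) + (7 - 1))
nu = 15 + 3 + 2 + 6
nu = 26

26


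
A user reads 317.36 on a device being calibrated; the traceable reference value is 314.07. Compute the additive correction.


Correction = standard - reading
= 314.07 - 317.36
= -3.2900

-3.2900


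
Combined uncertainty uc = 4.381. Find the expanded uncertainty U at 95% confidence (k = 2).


U = k * uc
U = 2 * 4.381
U = 8.7620

8.7620


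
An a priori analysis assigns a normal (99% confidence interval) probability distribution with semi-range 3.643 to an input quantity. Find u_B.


u_B = half_width / 2.576
u_B = 3.643 / 2.576
u_B = 1.4142

1.4142


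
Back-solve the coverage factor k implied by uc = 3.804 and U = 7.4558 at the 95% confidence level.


k = U / uc
k = 7.4558 / 3.804
k = 1.96

1.96


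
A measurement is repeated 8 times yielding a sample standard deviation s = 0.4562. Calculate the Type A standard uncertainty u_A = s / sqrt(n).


u_A = s / sqrt(n)
u_A = 0.4562 / sqrt(8)
u_A = 0.4562 / 2.8284271
u_A = 0.1613

0.1613


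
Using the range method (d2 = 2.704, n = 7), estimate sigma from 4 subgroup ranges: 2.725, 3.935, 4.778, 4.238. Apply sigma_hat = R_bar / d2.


R_bar = (2.725 + 3.935 + 4.778 + 4.238) / 4
R_bar = 15.676 / 4 = 3.919
sigma_hat = R_bar / d2 = 3.919 / 2.704 = 1.4493

1.4493


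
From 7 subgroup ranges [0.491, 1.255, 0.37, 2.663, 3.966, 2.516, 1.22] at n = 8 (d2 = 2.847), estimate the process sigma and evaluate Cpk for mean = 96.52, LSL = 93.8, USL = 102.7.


R_bar = (0.491 + 1.255 + 0.37 + 2.663 + 3.966 + 2.516 + 1.22) / 7 = 1.783
sigma = R_bar / d2 = 1.783 / 2.847 = 0.62627327
Cp = (USL - LSL)/(6*sigma) = (102.7 - 93.8)/(6*0.62627327) = 2.3685
Cpu = (102.7 - 96.52)/(3*0.62627327) = 3.2893
Cpl = (96.52 - 93.8)/(3*0.62627327) = 1.4477
Cpk = min(Cpu, Cpl) = 1.4477

1.4477


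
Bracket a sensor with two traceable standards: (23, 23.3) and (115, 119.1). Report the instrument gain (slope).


slope = (y2 - y1) / (x2 - x1)
= (119.1 - 23.3) / (115 - 23)
= 95.8000 / 92
= 1.0413

1.0413


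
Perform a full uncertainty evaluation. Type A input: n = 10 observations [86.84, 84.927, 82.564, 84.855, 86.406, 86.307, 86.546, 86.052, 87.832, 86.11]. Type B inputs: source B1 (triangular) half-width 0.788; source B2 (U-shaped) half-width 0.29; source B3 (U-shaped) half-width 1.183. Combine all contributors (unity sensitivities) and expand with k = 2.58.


mean = (86.84 + 84.927 + 82.564 + 84.855 + 86.406 + 86.307 + 86.546 + 86.052 + 87.832 + 86.11) / 10 = 85.8439
s = sqrt(sum((x - mean)^2)/(n-1)) = 1.4398537
u_A = s / sqrt(n) = 1.4398537 / sqrt(10) = 0.45532172
u_B1 = 0.788 / sqrt(6) = 0.32169965
u_B2 = 0.29 / sqrt(2) = 0.20506097
u_B3 = 1.183 / sqrt(2) = 0.83650732
uc = sqrt(0.45532172^2 + 0.32169965^2 + 0.20506097^2 + 0.83650732^2) = 1.0259644
U = k * uc = 2.58 * 1.0259644
U = 2.6470

2.6470


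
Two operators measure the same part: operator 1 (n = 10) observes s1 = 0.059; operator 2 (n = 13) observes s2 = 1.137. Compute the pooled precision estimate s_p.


s_p = sqrt(((n1-1)*s1^2 + (n2-1)*s2^2) / (n1+n2-2))
numerator = (10-1)*0.059^2 + (13-1)*1.137^2 = 0.031329 + 15.513228 = 15.544557
denominator = 10 + 13 - 2 = 21
s_p^2 = 15.544557 / 21 = 0.740217
s_p = sqrt(0.740217) = 0.8604

0.8604


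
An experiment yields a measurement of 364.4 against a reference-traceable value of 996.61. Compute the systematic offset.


Systematic error = measured - true
= 364.4 - 996.61
= -632.2100

-632.2100


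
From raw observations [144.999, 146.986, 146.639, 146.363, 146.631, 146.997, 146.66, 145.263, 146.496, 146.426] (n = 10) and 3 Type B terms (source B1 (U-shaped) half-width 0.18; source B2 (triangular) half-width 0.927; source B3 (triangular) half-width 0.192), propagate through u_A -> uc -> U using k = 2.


mean = (144.999 + 146.986 + 146.639 + 146.363 + 146.631 + 146.997 + 146.66 + 145.263 + 146.496 + 146.426) / 10 = 146.346
s = sqrt(sum((x - mean)^2)/(n-1)) = 0.67622794
u_A = s / sqrt(n) = 0.67622794 / sqrt(10) = 0.21384205
u_B1 = 0.18 / sqrt(2) = 0.12727922
u_B2 = 0.927 / sqrt(6) = 0.37844617
u_B3 = 0.192 / sqrt(6) = 0.078383672
uc = sqrt(0.21384205^2 + 0.12727922^2 + 0.37844617^2 + 0.078383672^2) = 0.45966719
U = k * uc = 2 * 0.45966719
U = 0.9193

0.9193


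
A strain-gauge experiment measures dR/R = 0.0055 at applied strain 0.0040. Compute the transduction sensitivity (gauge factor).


GF = (dR/R) / epsilon
= 0.0055 / 0.0040
= 1.3750

1.3750


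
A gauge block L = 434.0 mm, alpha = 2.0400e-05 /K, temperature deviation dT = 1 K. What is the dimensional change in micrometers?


dL = L * alpha * dT
= 434.0 * 2.0400e-05 * 1
= 0.0088536 mm
dL_um = 0.0088536 * 1000 = 8.8536 um

8.8536


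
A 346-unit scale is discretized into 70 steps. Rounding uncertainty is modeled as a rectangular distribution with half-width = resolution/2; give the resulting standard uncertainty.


resolution = range / divisions
resolution = 346 / 70 = 4.9428571
u_res = resolution / (2*sqrt(3))
u_res = 4.9428571 / 3.4641016
u_res = 1.4269

1.4269


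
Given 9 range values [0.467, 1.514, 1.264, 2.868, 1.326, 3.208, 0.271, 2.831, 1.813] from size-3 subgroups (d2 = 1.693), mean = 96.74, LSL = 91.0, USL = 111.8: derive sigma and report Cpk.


R_bar = (0.467 + 1.514 + 1.264 + 2.868 + 1.326 + 3.208 + 0.271 + 2.831 + 1.813) / 9 = 1.7291111
sigma = R_bar / d2 = 1.7291111 / 1.693 = 1.0213297
Cp = (USL - LSL)/(6*sigma) = (111.8 - 91.0)/(6*1.0213297) = 3.3943
Cpu = (111.8 - 96.74)/(3*1.0213297) = 4.9152
Cpl = (96.74 - 91.0)/(3*1.0213297) = 1.8734
Cpk = min(Cpu, Cpl) = 1.8734

1.8734


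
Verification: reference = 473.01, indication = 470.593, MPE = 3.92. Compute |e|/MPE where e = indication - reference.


e = indication - reference = 470.593 - 473.01 = -2.4170
|e| = 2.4170
ratio = |e| / MPE = 2.4170 / 3.92
ratio = 0.6166

0.6166


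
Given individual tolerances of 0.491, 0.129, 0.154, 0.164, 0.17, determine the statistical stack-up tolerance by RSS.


RSS = sqrt(0.491^2 + 0.129^2 + 0.154^2 + 0.164^2 + 0.17^2)
= sqrt(0.337234)
= 0.5807

0.5807


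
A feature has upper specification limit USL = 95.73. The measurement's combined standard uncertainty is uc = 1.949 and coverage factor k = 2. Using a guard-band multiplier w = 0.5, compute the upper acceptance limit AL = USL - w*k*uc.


U = k * uc = 2 * 1.949 = 3.898
guard band g = w * U = 0.5 * 3.898 = 1.949
AL = USL - g = 95.73 - 1.949
AL = 93.7810

93.7810


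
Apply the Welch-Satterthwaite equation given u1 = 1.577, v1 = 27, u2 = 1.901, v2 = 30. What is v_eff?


uc = sqrt(u1^2 + u2^2) = sqrt(1.577^2 + 1.901^2) = 2.4699656
v_eff = uc^4 / (u1^4/v1 + u2^4/v2)
= 2.4699656^4 / (1.577^4/27 + 1.901^4/30)
= 37.218907 / 0.66438584
v_eff = 56.0200

56.0200


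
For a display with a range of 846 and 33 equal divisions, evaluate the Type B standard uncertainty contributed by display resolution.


resolution = range / divisions
resolution = 846 / 33 = 25.636364
u_res = resolution / (2*sqrt(3))
u_res = 25.636364 / 3.4641016
u_res = 7.4006

7.4006


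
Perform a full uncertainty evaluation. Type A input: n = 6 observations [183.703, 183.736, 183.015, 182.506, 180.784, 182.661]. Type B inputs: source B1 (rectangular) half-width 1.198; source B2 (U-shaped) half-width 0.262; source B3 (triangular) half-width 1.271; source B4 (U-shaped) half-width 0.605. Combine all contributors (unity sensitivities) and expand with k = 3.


mean = (183.703 + 183.736 + 183.015 + 182.506 + 180.784 + 182.661) / 6 = 182.7341667
s = sqrt(sum((x - mean)^2)/(n-1)) = 1.0845957
u_A = s / sqrt(n) = 1.0845957 / sqrt(6) = 0.44278434
u_B1 = 1.198 / sqrt(3) = 0.69166562
u_B2 = 0.262 / sqrt(2) = 0.18526198
u_B3 = 1.271 / sqrt(6) = 0.51888358
u_B4 = 0.605 / sqrt(2) = 0.4277996
uc = sqrt(0.44278434^2 + 0.69166562^2 + 0.18526198^2 + 0.51888358^2 + 0.4277996^2) = 1.0775129
U = k * uc = 3 * 1.0775129
U = 3.2325

3.2325


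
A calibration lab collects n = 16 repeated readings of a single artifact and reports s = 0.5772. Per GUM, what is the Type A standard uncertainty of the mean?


u_A = s / sqrt(n)
u_A = 0.5772 / sqrt(16)
u_A = 0.5772 / 4
u_A = 0.1443

0.1443


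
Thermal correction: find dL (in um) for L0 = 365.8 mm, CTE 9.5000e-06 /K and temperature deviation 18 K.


dL = L * alpha * dT
= 365.8 * 9.5000e-06 * 18
= 0.0625518 mm
dL_um = 0.0625518 * 1000 = 62.5518 um

62.5518


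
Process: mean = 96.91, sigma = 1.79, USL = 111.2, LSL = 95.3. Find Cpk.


Cpu = (USL - mean) / (3*sigma) = (111.2 - 96.91) / (3*1.79) = 2.6611
Cpl = (mean - LSL) / (3*sigma) = (96.91 - 95.3) / (3*1.79) = 0.2998
Cpk = min(Cpu, Cpl) = 0.2998

0.2998


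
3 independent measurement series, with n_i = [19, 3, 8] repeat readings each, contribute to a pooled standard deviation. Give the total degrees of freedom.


nu = sum_i (n_i - 1)
nu = ((19 - 1) + (3 - 1) + (8 - 1))
nu = 18 + 2 + 7
nu = 27

27


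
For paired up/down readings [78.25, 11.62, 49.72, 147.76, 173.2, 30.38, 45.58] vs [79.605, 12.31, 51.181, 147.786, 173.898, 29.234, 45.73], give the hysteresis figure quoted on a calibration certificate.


|78.25 - 79.605| = 1.3550
|11.62 - 12.31| = 0.6900
|49.72 - 51.181| = 1.4610
|147.76 - 147.786| = 0.0260
|173.2 - 173.898| = 0.6980
|30.38 - 29.234| = 1.1460
|45.58 - 45.73| = 0.1500
hysteresis = max(diffs) = 1.4610

1.4610


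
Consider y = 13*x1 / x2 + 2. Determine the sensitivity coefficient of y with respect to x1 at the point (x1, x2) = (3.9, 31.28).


y = 13*x1 / x2 + 2
dy/dx1 = 13/x2
Evaluate at x2 = 31.28: c1 = 13 / 31.28
c1 = 0.4156

0.4156


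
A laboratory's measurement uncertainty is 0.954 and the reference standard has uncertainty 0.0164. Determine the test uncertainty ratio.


TUR = u_lab / u_ref
= 0.954 / 0.0164
= 58.1707

58.1707


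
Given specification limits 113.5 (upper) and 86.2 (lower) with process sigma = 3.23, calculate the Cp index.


Cp = (USL - LSL) / (6 * sigma)
= (113.5 - 86.2) / (6 * 3.23)
= 27.3000 / 19.3800
= 1.4087

1.4087


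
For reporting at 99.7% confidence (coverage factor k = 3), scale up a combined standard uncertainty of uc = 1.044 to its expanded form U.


U = k * uc
U = 3 * 1.044
U = 3.1320

3.1320
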